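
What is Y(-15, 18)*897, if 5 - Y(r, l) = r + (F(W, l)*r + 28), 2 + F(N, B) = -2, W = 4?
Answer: -60996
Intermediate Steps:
F(N, B) = -4 (F(N, B) = -2 - 2 = -4)
Y(r, l) = -23 + 3*r (Y(r, l) = 5 - (r + (-4*r + 28)) = 5 - (r + (28 - 4*r)) = 5 - (28 - 3*r) = 5 + (-28 + 3*r) = -23 + 3*r)
Y(-15, 18)*897 = (-23 + 3*(-15))*897 = (-23 - 45)*897 = -68*897 = -60996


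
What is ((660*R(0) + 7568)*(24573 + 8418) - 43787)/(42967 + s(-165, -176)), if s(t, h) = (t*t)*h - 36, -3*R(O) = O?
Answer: -249632101/4748669 ≈ -52.569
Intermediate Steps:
R(O) = -O/3
s(t, h) = -36 + h*t² (s(t, h) = t²*h - 36 = h*t² - 36 = -36 + h*t²)
((660*R(0) + 7568)*(24573 + 8418) - 43787)/(42967 + s(-165, -176)) = ((660*(-⅓*0) + 7568)*(24573 + 8418) - 43787)/(42967 + (-36 - 176*(-165)²)) = ((660*0 + 7568)*32991 - 43787)/(42967 + (-36 - 176*27225)) = ((0 + 7568)*32991 - 43787)/(42967 + (-36 - 4791600)) = (7568*32991 - 43787)/(42967 - 4791636) = (249675888 - 43787)/(-4748669) = 249632101*(-1/4748669) = -249632101/4748669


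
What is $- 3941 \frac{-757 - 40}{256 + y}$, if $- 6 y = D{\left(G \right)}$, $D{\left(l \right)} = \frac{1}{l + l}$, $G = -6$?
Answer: $\frac{226150344}{18433} \approx 12269.0$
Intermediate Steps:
$D{\left(l \right)} = \frac{1}{2 l}$
$y = \frac{1}{72}$ ($y = - \frac{\frac{1}{2} \frac{1}{-6}}{6} = - \frac{\frac{1}{2} \left(- \frac{1}{6}\right)}{6} = \left(- \frac{1}{6}\right) \left(- \frac{1}{12}\right) = \frac{1}{72} \approx 0.013889$)
$- 3941 \frac{-757 - 40}{256 + y} = - 3941 \frac{-757 - 40}{256 + \frac{1}{72}} = - 3941 \left(- \frac{797}{\frac{18433}{72}}\right) = - 3941 \left(\left(-797\right) \frac{72}{18433}\right) = \left(-3941\right) \left(- \frac{57384}{18433}\right) = \frac{226150344}{18433}$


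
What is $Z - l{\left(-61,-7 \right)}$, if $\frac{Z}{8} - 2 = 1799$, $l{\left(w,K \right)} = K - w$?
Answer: $14354$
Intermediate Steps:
$Z = 14408$ ($Z = 16 + 8 \cdot 1799 = 16 + 14392 = 14408$)
$Z - l{\left(-61,-7 \right)} = 14408 - \left(-7 - -61\right) = 14408 - \left(-7 + 61\right) = 14408 - 54 = 14354$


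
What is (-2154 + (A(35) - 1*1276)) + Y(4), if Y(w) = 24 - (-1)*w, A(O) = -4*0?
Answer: -3402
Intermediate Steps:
A(O) = 0
Y(w) = 24 + w
(-2154 + (A(35) - 1*1276)) + Y(4) = (-2154 + (0 - 1*1276)) + (24 + 4) = (-2154 + (0 - 1276)) + 28 = (-2154 - 1276) + 28 = -3430 + 28 = -3402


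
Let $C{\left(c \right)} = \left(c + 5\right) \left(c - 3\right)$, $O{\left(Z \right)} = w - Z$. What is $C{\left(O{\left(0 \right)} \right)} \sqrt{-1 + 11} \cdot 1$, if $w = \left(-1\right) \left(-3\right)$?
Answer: $0$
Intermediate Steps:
$w = 3$
$O{\left(Z \right)} = 3 - Z$
$C{\left(c \right)} = \left(-3 + c\right) \left(5 + c\right)$ ($C{\left(c \right)} = \left(5 + c\right) \left(-3 + c\right) = \left(-3 + c\right) \left(5 + c\right)$)
$C{\left(O{\left(0 \right)} \right)} \sqrt{-1 + 11} \cdot 1 = \left(-15 + \left(3 - 0\right)^{2} + 2 \left(3 - 0\right)\right) \sqrt{-1 + 11} \cdot 1 = \left(-15 + \left(3 + 0\right)^{2} + 2 \left(3 + 0\right)\right) \sqrt{10} \cdot 1 = \left(-15 + 3^{2} + 2 \cdot 3\right) \sqrt{10} \cdot 1 = \left(-15 + 9 + 6\right) \sqrt{10} \cdot 1 = 0 \sqrt{10} \cdot 1 = 0 \cdot 1 = 0$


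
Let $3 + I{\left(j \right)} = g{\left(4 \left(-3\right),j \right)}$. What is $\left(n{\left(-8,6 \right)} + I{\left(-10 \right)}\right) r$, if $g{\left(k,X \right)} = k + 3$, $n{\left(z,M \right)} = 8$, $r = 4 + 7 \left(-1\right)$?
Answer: $12$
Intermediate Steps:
$r = -3$ ($r = 4 - 7 = -3$)
$g{\left(k,X \right)} = 3 + k$
$I{\left(j \right)} = -12$ ($I{\left(j \right)} = -3 + \left(3 + 4 \left(-3\right)\right) = -3 + \left(3 - 12\right) = -3 - 9 = -12$)
$\left(n{\left(-8,6 \right)} + I{\left(-10 \right)}\right) r = \left(8 - 12\right) \left(-3\right) = \left(-4\right) \left(-3\right) = 12$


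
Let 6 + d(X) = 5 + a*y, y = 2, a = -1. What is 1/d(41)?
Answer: -⅓ ≈ -0.33333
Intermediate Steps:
d(X) = -3 (d(X) = -6 + (5 - 1*2) = -6 + (5 - 2) = -6 + 3 = -3)
1/d(41) = 1/(-3) = -⅓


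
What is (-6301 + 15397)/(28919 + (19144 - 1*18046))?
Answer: 9096/30017 ≈ 0.30303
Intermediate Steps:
(-6301 + 15397)/(28919 + (19144 - 1*18046)) = 9096/(28919 + (19144 - 18046)) = 9096/(28919 + 1098) = 9096/30017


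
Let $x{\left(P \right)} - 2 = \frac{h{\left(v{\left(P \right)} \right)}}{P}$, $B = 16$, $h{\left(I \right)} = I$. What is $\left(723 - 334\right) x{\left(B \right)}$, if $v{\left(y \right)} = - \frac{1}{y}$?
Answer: $\frac{198779}{256} \approx 776.48$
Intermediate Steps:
$x{\left(P \right)} = 2 - \frac{1}{P^{2}}$ ($x{\left(P \right)} = 2 + \frac{\left(-1\right) \frac{1}{P}}{P} = 2 - \frac{1}{P^{2}}$)
$\left(723 - 334\right) x{\left(B \right)} = \left(723 - 334\right) \left(2 - \frac{1}{256}\right) = 389 \left(2 - \frac{1}{256}\right) = 389 \cdot \frac{511}{256} = \frac{198779}{256}$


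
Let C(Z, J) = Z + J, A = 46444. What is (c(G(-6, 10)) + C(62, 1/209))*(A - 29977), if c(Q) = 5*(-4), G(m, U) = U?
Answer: 13142163/19 ≈ 6.9169e+5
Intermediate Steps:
C(Z, J) = J + Z
c(Q) = -20
(c(G(-6, 10)) + C(62, 1/209))*(A - 29977) = (-20 + (1/209 + 62))*(46444 - 29977) = (-20 + (1/209 + 62))*16467 = (-20 + 12959/209)*16467 = (8779/209)*16467 = 13142163/19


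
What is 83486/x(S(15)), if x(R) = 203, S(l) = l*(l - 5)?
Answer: 83486/203 ≈ 411.26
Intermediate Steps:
S(l) = l*(-5 + l)
83486/x(S(15)) = 83486/203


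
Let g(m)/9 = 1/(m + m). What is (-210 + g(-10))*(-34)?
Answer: 71553/10 ≈ 7155.3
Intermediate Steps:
g(m) = 9/(2*m) (g(m) = 9/(m + m) = 9/((2*m)) = 9*(1/(2*m)) = 9/(2*m))
(-210 + g(-10))*(-34) = (-210 + (9/2)/(-10))*(-34) = (-210 + (9/2)*(-⅒))*(-34) = (-210 - 9/20)*(-34) = -4209/20*(-34) = 71553/10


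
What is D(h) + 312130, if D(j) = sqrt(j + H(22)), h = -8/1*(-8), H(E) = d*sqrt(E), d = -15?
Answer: 312130 + sqrt(64 - 15*sqrt(22)) ≈ 3.1213e+5 + 2.5212*I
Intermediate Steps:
H(E) = -15*sqrt(E)
h = 64 (h = -8*(-8) = 64)
D(j) = sqrt(j - 15*sqrt(22))
D(h) + 312130 = sqrt(64 - 15*sqrt(22)) + 312130 = 312130 + sqrt(64 - 15*sqrt(22))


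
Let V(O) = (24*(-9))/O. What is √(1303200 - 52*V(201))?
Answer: 24*√10156798/67 ≈ 1141.6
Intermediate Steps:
V(O) = -216/O
√(1303200 - 52*V(201)) = √(1303200 - (-11232)/201) = √(1303200 - 52*(-72/67)) = √(1303200 + 3744/67) = √(87318144/67) = 24*√10156798/67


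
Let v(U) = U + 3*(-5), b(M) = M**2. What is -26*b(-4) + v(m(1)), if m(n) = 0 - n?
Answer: -432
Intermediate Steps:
m(n) = -n
v(U) = -15 + U (v(U) = U - 15 = -15 + U)
-26*b(-4) + v(m(1)) = -26*(-4)**2 + (-15 - 1*1) = -26*16 + (-15 - 1) = -416 - 16 = -432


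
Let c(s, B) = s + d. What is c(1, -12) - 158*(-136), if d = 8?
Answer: 21497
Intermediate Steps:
c(s, B) = 8 + s (c(s, B) = s + 8 = 8 + s)
c(1, -12) - 158*(-136) = (8 + 1) - 158*(-136) = 9 + 21488 = 21497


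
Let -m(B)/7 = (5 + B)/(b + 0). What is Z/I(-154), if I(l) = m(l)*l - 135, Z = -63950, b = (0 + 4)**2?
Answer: 511600/81391 ≈ 6.2857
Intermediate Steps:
b = 16 (b = 4**2 = 16)
m(B) = -35/16 - 7*B/16 (m(B) = -7*(5 + B)/(16 + 0) = -7*(5 + B)/16 = -7*(5/16 + B/16) = -35/16 - 7*B/16)
I(l) = -135 + l*(-35/16 - 7*l/16) (I(l) = (-35/16 - 7*l/16)*l - 135 = l*(-35/16 - 7*l/16) - 135 = -135 + l*(-35/16 - 7*l/16))
Z/I(-154) = -63950/(-135 - 7/16*(-154)*(5 - 154)) = -63950/(-135 - 7/16*(-154)*(-149)) = -63950/(-135 - 80311/8) = -63950/(-81391/8) = -63950*(-8/81391) = 511600/81391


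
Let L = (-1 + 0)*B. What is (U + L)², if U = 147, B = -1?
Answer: 21904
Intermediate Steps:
L = 1 (L = (-1 + 0)*(-1) = -1*(-1) = 1)
(U + L)² = (147 + 1)² = 148² = 21904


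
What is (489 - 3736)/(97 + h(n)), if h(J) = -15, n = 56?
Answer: -3247/82 ≈ -39.598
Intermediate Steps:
(489 - 3736)/(97 + h(n)) = (489 - 3736)/(97 - 15) = -3247/82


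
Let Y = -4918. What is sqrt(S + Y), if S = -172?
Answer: I*sqrt(5090) ≈ 71.344*I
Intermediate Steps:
sqrt(S + Y) = sqrt(-172 - 4918) = sqrt(-5090) = I*sqrt(5090)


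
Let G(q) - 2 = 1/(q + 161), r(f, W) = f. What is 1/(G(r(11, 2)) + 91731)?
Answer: 172/15778077 ≈ 1.0901e-5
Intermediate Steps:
G(q) = 2 + 1/(161 + q) (G(q) = 2 + 1/(q + 161) = 2 + 1/(161 + q))
1/(G(r(11, 2)) + 91731) = 1/((323 + 2*11)/(161 + 11) + 91731) = 1/((323 + 22)/172 + 91731) = 1/((1/172)*345 + 91731) = 1/(345/172 + 91731) = 1/(15778077/172) = 172/15778077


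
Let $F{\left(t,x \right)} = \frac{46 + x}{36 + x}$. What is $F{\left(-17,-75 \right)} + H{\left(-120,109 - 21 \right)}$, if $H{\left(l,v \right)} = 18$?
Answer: $\frac{731}{39} \approx 18.744$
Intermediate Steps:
$F{\left(t,x \right)} = \frac{46 + x}{36 + x}$
$F{\left(-17,-75 \right)} + H{\left(-120,109 - 21 \right)} = \frac{46 - 75}{36 - 75} + 18 = \frac{1}{-39} \left(-29\right) + 18 = \left(- \frac{1}{39}\right) \left(-29\right) + 18 = \frac{29}{39} + 18 = \frac{731}{39}$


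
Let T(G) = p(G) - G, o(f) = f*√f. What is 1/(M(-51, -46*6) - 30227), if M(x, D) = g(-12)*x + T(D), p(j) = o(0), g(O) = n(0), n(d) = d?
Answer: -1/29951 ≈ -3.3388e-5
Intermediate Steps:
g(O) = 0
o(f) = f^(3/2)
p(j) = 0 (p(j) = 0^(3/2) = 0)
T(G) = -G (T(G) = 0 - G = -G)
M(x, D) = -D (M(x, D) = 0*x - D = 0 - D = -D)
1/(M(-51, -46*6) - 30227) = 1/(-(-46)*6 - 30227) = 1/(-1*(-276) - 30227) = 1/(276 - 30227) = 1/(-29951) = -1/29951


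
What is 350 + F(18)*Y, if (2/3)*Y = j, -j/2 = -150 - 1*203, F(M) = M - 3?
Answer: 16235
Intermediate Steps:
F(M) = -3 + M
j = 706 (j = -2*(-150 - 1*203) = -2*(-150 - 203) = -2*(-353) = 706)
Y = 1059 (Y = (3/2)*706 = 1059)
350 + F(18)*Y = 350 + (-3 + 18)*1059 = 350 + 15*1059 = 350 + 15885 = 16235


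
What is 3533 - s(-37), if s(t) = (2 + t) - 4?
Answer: 3572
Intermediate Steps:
s(t) = -2 + t
3533 - s(-37) = 3533 - (-2 - 37) = 3533 - 1*(-39) = 3533 + 39 = 3572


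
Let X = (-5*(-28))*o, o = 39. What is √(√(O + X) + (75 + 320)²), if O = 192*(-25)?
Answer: √(156025 + 2*√165) ≈ 395.03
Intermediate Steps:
O = -4800
X = 5460 (X = -5*(-28)*39 = 140*39 = 5460)
√(√(O + X) + (75 + 320)²) = √(√(-4800 + 5460) + (75 + 320)²) = √(√660 + 395²) = √(2*√165 + 156025) = √(156025 + 2*√165)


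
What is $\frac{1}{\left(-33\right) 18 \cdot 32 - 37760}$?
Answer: $- \frac{1}{56768} \approx -1.7616 \cdot 10^{-5}$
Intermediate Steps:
$\frac{1}{\left(-33\right) 18 \cdot 32 - 37760} = \frac{1}{\left(-594\right) 32 - 37760} = \frac{1}{-19008 - 37760} = \frac{1}{-56768} = - \frac{1}{56768}$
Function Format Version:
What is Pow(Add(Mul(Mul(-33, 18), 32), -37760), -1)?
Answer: Rational(-1, 56768) ≈ -1.7616e-5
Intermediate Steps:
Pow(Add(Mul(Mul(-33, 18), 32), -37760), -1) = Pow(Add(Mul(-594, 32), -37760), -1) = Pow(Add(-19008, -37760), -1) = Pow(-56768, -1) = Rational(-1, 56768)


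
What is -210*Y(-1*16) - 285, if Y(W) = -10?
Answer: 1815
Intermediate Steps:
-210*Y(-1*16) - 285 = -210*(-10) - 285 = 2100 - 285 = 1815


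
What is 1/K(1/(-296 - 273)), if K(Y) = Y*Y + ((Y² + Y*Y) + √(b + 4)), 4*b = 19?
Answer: -3885132/3668741479199 + 209642370242*√35/3668741479199 ≈ 0.33806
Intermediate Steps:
b = 19/4 (b = (¼)*19 = 19/4 ≈ 4.7500)
K(Y) = √35/2 + 3*Y² (K(Y) = Y*Y + ((Y² + Y*Y) + √(19/4 + 4)) = Y² + ((Y² + Y²) + √(35/4)) = Y² + (2*Y² + √35/2) = Y² + (√35/2 + 2*Y²) = √35/2 + 3*Y²)
1/K(1/(-296 - 273)) = 1/(√35/2 + 3*(1/(-296 - 273))²) = 1/(√35/2 + 3*(1/(-569))²) = 1/(√35/2 + 3*(-1/569)²) = 1/(√35/2 + 3*(1/323761)) = 1/(√35/2 + 3/323761) = 1/(3/323761 + √35/2)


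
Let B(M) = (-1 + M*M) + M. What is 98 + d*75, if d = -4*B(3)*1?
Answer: -3202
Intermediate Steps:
B(M) = -1 + M + M**2 (B(M) = (-1 + M**2) + M = -1 + M + M**2)
d = -44 (d = -4*(-1 + 3 + 3**2)*1 = -4*(-1 + 3 + 9)*1 = -4*11*1 = -44*1 = -44)
98 + d*75 = 98 - 44*75 = 98 - 3300 = -3202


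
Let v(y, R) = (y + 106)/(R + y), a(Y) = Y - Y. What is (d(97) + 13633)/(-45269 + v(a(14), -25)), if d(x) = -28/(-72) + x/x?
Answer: -6135475/20372958 ≈ -0.30116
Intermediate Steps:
a(Y) = 0
v(y, R) = (106 + y)/(R + y)
d(x) = 25/18 (d(x) = -28*(-1/72) + 1 = 7/18 + 1 = 25/18)
(d(97) + 13633)/(-45269 + v(a(14), -25)) = (25/18 + 13633)/(-45269 + (106 + 0)/(-25 + 0)) = 245419/(18*(-45269 + 106/(-25))) = 245419/(18*(-45269 - 1/25*106)) = 245419/(18*(-45269 - 106/25)) = 245419/(18*(-1131831/25)) = (245419/18)*(-25/1131831) = -6135475/20372958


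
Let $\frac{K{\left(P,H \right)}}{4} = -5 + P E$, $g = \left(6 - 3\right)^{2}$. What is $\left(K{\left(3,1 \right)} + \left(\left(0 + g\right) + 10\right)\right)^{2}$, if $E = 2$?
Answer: $529$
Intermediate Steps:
$g = 9$ ($g = 3^{2} = 9$)
$K{\left(P,H \right)} = -20 + 8 P$ ($K{\left(P,H \right)} = 4 \left(-5 + P 2\right) = 4 \left(-5 + 2 P\right) = -20 + 8 P$)
$\left(K{\left(3,1 \right)} + \left(\left(0 + g\right) + 10\right)\right)^{2} = \left(\left(-20 + 8 \cdot 3\right) + \left(\left(0 + 9\right) + 10\right)\right)^{2} = \left(\left(-20 + 24\right) + \left(9 + 10\right)\right)^{2} = \left(4 + 19\right)^{2} = 23^{2} = 529$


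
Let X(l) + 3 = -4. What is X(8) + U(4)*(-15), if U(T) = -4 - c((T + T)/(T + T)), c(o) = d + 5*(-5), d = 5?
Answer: -247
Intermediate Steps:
X(l) = -7 (X(l) = -3 - 4 = -7)
c(o) = -20 (c(o) = 5 + 5*(-5) = 5 - 25 = -20)
U(T) = 16 (U(T) = -4 - 1*(-20) = -4 + 20 = 16)
X(8) + U(4)*(-15) = -7 + 16*(-15) = -7 - 240 = -247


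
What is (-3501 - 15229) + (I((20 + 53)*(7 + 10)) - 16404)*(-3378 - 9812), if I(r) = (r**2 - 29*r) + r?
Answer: -19638992240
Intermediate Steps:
I(r) = r**2 - 28*r
(-3501 - 15229) + (I((20 + 53)*(7 + 10)) - 16404)*(-3378 - 9812) = (-3501 - 15229) + (((20 + 53)*(7 + 10))*(-28 + (20 + 53)*(7 + 10)) - 16404)*(-3378 - 9812) = -18730 + ((73*17)*(-28 + 73*17) - 16404)*(-13190) = -18730 + (1241*(-28 + 1241) - 16404)*(-13190) = -18730 + (1241*1213 - 16404)*(-13190) = -18730 + (1505333 - 16404)*(-13190) = -18730 + 1488929*(-13190) = -18730 - 19638973510 = -19638992240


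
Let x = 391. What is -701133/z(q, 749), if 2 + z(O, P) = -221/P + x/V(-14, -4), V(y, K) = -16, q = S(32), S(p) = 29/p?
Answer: 289737168/11047 ≈ 26228.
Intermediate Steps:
q = 29/32 ≈ 0.90625
z(O, P) = -423/16 - 221/P (z(O, P) = -2 + (-221/P + 391/(-16)) = -2 + (-221/P + 391*(-1/16)) = -2 + (-221/P - 391/16) = -2 + (-391/16 - 221/P) = -423/16 - 221/P)
-701133/z(q, 749) = -701133/(-423/16 - 221/749) = -701133/(-320363/11984) = -701133*(-11984/320363) = 289737168/11047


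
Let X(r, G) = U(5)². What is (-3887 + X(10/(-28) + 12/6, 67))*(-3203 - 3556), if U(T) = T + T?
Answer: 25596333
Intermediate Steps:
U(T) = 2*T
X(r, G) = 100 (X(r, G) = (2*5)² = 10² = 100)
(-3887 + X(10/(-28) + 12/6, 67))*(-3203 - 3556) = (-3887 + 100)*(-3203 - 3556) = -3787*(-6759) = 25596333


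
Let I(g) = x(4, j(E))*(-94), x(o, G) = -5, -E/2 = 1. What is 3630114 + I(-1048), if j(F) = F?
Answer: 3630584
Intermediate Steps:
E = -2 (E = -2*1 = -2)
I(g) = 470 (I(g) = -5*(-94) = 470)
3630114 + I(-1048) = 3630114 + 470 = 3630584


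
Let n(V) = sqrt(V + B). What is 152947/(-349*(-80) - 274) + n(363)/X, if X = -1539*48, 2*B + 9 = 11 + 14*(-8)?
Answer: 152947/27646 - sqrt(77)/36936 ≈ 5.5321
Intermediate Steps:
B = -55 (B = -9/2 + (11 + 14*(-8))/2 = -9/2 + (11 - 112)/2 = -9/2 + (1/2)*(-101) = -9/2 - 101/2 = -55)
X = -73872
n(V) = sqrt(-55 + V) (n(V) = sqrt(V - 55) = sqrt(-55 + V))
152947/(-349*(-80) - 274) + n(363)/X = 152947/(-349*(-80) - 274) + sqrt(-55 + 363)/(-73872) = 152947/(27920 - 274) + sqrt(308)*(-1/73872) = 152947/27646 + (2*sqrt(77))*(-1/73872) = 152947*(1/27646) - sqrt(77)/36936 = 152947/27646 - sqrt(77)/36936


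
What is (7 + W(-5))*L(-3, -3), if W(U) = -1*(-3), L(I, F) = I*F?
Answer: 90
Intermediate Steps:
L(I, F) = F*I
W(U) = 3
(7 + W(-5))*L(-3, -3) = (7 + 3)*(-3*(-3)) = 10*9 = 90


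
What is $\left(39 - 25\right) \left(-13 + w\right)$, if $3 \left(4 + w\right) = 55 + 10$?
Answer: $\frac{196}{3} \approx 65.333$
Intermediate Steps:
$w = \frac{53}{3}$ ($w = -4 + \frac{55 + 10}{3} = -4 + \frac{1}{3} \cdot 65 = -4 + \frac{65}{3} = \frac{53}{3} \approx 17.667$)
$\left(39 - 25\right) \left(-13 + w\right) = \left(39 - 25\right) \left(-13 + \frac{53}{3}\right) = 14 \cdot \frac{14}{3} = \frac{196}{3}$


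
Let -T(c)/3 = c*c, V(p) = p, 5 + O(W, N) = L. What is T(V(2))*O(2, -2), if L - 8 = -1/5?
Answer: -168/5 ≈ -33.600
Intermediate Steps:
L = 39/5 (L = 8 - 1/5 = 8 - 1*⅕ = 8 - ⅕ = 39/5 ≈ 7.8000)
O(W, N) = 14/5 (O(W, N) = -5 + 39/5 = 14/5)
T(c) = -3*c² (T(c) = -3*c*c = -3*c²)
T(V(2))*O(2, -2) = -3*2²*(14/5) = -3*4*(14/5) = -12*14/5 = -168/5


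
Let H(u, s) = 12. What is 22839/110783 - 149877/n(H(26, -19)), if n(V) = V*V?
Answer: -1844503875/1772528 ≈ -1040.6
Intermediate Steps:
n(V) = V²
22839/110783 - 149877/n(H(26, -19)) = 22839/110783 - 149877/(12²) = 22839*(1/110783) - 149877/144 = 22839/110783 - 149877*1/144 = 22839/110783 - 16653/16 = -1844503875/1772528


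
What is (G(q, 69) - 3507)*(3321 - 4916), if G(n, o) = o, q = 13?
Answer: 5483610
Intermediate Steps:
(G(q, 69) - 3507)*(3321 - 4916) = (69 - 3507)*(3321 - 4916) = -3438*(-1595) = 5483610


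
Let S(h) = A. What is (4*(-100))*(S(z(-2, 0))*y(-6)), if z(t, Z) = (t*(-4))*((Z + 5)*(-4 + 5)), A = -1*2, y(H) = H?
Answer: -4800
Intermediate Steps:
A = -2
z(t, Z) = -4*t*(5 + Z) (z(t, Z) = (-4*t)*((5 + Z)*1) = (-4*t)*(5 + Z) = -4*t*(5 + Z))
S(h) = -2
(4*(-100))*(S(z(-2, 0))*y(-6)) = (4*(-100))*(-2*(-6)) = -400*12 = -4800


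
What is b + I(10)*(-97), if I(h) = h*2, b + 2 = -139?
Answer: -2081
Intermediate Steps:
b = -141 (b = -2 - 139 = -141)
I(h) = 2*h
b + I(10)*(-97) = -141 + (2*10)*(-97) = -141 + 20*(-97) = -141 - 1940 = -2081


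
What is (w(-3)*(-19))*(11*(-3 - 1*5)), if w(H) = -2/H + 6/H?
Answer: -6688/3 ≈ -2229.3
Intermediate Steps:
w(H) = 4/H
(w(-3)*(-19))*(11*(-3 - 1*5)) = ((4/(-3))*(-19))*(11*(-3 - 1*5)) = ((4*(-1/3))*(-19))*(11*(-3 - 5)) = (-4/3*(-19))*(11*(-8)) = (76/3)*(-88) = -6688/3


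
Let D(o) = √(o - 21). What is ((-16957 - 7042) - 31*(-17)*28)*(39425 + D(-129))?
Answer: -364405275 - 46215*I*√6 ≈ -3.6441e+8 - 1.132e+5*I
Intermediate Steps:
D(o) = √(-21 + o)
((-16957 - 7042) - 31*(-17)*28)*(39425 + D(-129)) = ((-16957 - 7042) - 31*(-17)*28)*(39425 + √(-21 - 129)) = (-23999 + 527*28)*(39425 + √(-150)) = (-23999 + 14756)*(39425 + 5*I*√6) = -9243*(39425 + 5*I*√6) = -364405275 - 46215*I*√6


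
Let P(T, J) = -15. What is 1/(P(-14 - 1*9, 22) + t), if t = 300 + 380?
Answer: 1/665 ≈ 0.0015038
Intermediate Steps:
t = 680
1/(P(-14 - 1*9, 22) + t) = 1/(-15 + 680) = 1/665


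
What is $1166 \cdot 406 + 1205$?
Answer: $474601$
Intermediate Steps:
$1166 \cdot 406 + 1205 = 473396 + 1205 = 474601$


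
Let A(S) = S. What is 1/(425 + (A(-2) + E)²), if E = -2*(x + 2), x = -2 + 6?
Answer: 1/621 ≈ 0.0016103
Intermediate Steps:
x = 4
E = -12 (E = -2*(4 + 2) = -2*6 = -12)
1/(425 + (A(-2) + E)²) = 1/(425 + (-2 - 12)²) = 1/(425 + (-14)²) = 1/(425 + 196) = 1/621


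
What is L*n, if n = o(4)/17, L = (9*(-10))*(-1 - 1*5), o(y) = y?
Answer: 2160/17 ≈ 127.06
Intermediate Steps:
L = 540 (L = -90*(-1 - 5) = -90*(-6) = 540)
n = 4/17 ≈ 0.23529
L*n = 540*(4/17) = 2160/17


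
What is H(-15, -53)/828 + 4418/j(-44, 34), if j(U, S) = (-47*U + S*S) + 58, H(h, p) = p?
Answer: 580693/452916 ≈ 1.2821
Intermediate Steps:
j(U, S) = 58 + S² - 47*U (j(U, S) = (-47*U + S²) + 58 = (S² - 47*U) + 58 = 58 + S² - 47*U)
H(-15, -53)/828 + 4418/j(-44, 34) = -53/828 + 4418/(58 + 34² - 47*(-44)) = -53*1/828 + 4418/(58 + 1156 + 2068) = -53/828 + 4418/3282 = -53/828 + 4418*(1/3282) = -53/828 + 2209/1641 = 580693/452916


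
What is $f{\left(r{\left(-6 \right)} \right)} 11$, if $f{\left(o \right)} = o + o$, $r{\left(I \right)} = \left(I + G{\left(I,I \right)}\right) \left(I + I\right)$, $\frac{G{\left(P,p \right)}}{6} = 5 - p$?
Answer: $-15840$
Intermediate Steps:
$G{\left(P,p \right)} = 30 - 6 p$ ($G{\left(P,p \right)} = 6 \left(5 - p\right) = 30 - 6 p$)
$r{\left(I \right)} = 2 I \left(30 - 5 I\right)$ ($r{\left(I \right)} = \left(I - \left(-30 + 6 I\right)\right) \left(I + I\right) = \left(30 - 5 I\right) 2 I = 2 I \left(30 - 5 I\right)$)
$f{\left(o \right)} = 2 o$
$f{\left(r{\left(-6 \right)} \right)} 11 = 2 \cdot 10 \left(-6\right) \left(6 - -6\right) 11 = 2 \cdot 10 \left(-6\right) \left(6 + 6\right) 11 = 2 \cdot 10 \left(-6\right) 12 \cdot 11 = 2 \left(-720\right) 11 = \left(-1440\right) 11 = -15840$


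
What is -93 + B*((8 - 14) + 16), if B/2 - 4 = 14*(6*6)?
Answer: 10067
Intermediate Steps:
B = 1016 (B = 8 + 2*(14*(6*6)) = 8 + 2*(14*36) = 8 + 2*504 = 8 + 1008 = 1016)
-93 + B*((8 - 14) + 16) = -93 + 1016*((8 - 14) + 16) = -93 + 1016*(-6 + 16) = -93 + 1016*10 = -93 + 10160 = 10067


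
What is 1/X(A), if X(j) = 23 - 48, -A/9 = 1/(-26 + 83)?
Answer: -1/25 ≈ -0.040000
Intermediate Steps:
A = -3/19 (A = -9/(-26 + 83) = -9/57 = -9*1/57 = -3/19 ≈ -0.15789)
X(j) = -25
1/X(A) = 1/(-25) = -1/25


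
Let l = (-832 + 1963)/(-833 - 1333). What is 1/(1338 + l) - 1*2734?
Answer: -2640110984/965659 ≈ -2734.0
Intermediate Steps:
l = -377/722 (l = 1131/(-2166) = 1131*(-1/2166) = -377/722 ≈ -0.52216)
1/(1338 + l) - 1*2734 = 1/(1338 - 377/722) - 1*2734 = 1/(965659/722) - 2734 = 722/965659 - 2734 = -2640110984/965659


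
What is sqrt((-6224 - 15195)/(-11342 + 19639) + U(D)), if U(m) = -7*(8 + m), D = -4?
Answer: I*sqrt(2105239295)/8297 ≈ 5.5301*I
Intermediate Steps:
U(m) = -56 - 7*m
sqrt((-6224 - 15195)/(-11342 + 19639) + U(D)) = sqrt((-6224 - 15195)/(-11342 + 19639) + (-56 - 7*(-4))) = sqrt(-21419/8297 + (-56 + 28)) = sqrt(-21419*1/8297 - 28) = sqrt(-21419/8297 - 28) = sqrt(-253735/8297) = I*sqrt(2105239295)/8297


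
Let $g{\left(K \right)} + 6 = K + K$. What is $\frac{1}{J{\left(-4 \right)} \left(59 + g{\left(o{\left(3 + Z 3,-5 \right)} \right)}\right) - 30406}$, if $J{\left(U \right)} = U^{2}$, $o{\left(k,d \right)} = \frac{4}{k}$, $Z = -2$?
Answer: $- \frac{3}{88802} \approx -3.3783 \cdot 10^{-5}$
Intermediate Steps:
$g{\left(K \right)} = -6 + 2 K$ ($g{\left(K \right)} = -6 + \left(K + K\right) = -6 + 2 K$)
$\frac{1}{J{\left(-4 \right)} \left(59 + g{\left(o{\left(3 + Z 3,-5 \right)} \right)}\right) - 30406} = \frac{1}{\left(-4\right)^{2} \left(59 - \left(6 - 2 \frac{4}{3 - 6}\right)\right) - 30406} = \frac{1}{16 \left(59 - \left(6 - 2 \frac{4}{3 - 6}\right)\right) - 30406} = \frac{1}{16 \left(59 - \left(6 - 2 \frac{4}{-3}\right)\right) - 30406} = \frac{1}{16 \left(59 - \left(6 - 2 \cdot 4 \left(- \frac{1}{3}\right)\right)\right) - 30406} = \frac{1}{16 \left(59 + \left(-6 + 2 \left(- \frac{4}{3}\right)\right)\right) - 30406} = \frac{1}{16 \left(59 - \frac{26}{3}\right) - 30406} = \frac{1}{16 \cdot \frac{151}{3} - 30406} = \frac{1}{\frac{2416}{3} - 30406} = \frac{1}{- \frac{88802}{3}} = - \frac{3}{88802}$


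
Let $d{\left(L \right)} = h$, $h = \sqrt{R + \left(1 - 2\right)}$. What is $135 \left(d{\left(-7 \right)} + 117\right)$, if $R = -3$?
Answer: $15795 + 270 i \approx 15795.0 + 270.0 i$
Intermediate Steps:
$h = 2 i$ ($h = \sqrt{-3 + \left(1 - 2\right)} = \sqrt{-3 - 1} = \sqrt{-4} = 2 i \approx 2.0 i$)
$d{\left(L \right)} = 2 i$
$135 \left(d{\left(-7 \right)} + 117\right) = 135 \left(2 i + 117\right) = 135 \left(117 + 2 i\right) = 15795 + 270 i$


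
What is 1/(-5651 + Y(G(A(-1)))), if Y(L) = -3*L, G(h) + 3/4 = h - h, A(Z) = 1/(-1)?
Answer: -4/22595 ≈ -0.00017703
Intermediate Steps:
A(Z) = -1
G(h) = -¾ (G(h) = -¾ + (h - h) = -¾ + 0 = -¾)
1/(-5651 + Y(G(A(-1)))) = 1/(-5651 - 3*(-¾)) = 1/(-5651 + 9/4) = 1/(-22595/4) = -4/22595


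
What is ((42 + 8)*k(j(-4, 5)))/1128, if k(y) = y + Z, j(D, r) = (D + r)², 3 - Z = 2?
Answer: 25/282 ≈ 0.088652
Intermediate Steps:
Z = 1 (Z = 3 - 1*2 = 3 - 2 = 1)
k(y) = 1 + y (k(y) = y + 1 = 1 + y)
((42 + 8)*k(j(-4, 5)))/1128 = ((42 + 8)*(1 + (-4 + 5)²))/1128 = (50*(1 + 1²))*(1/1128) = (50*(1 + 1))*(1/1128) = (50*2)*(1/1128) = 100*(1/1128) = 25/282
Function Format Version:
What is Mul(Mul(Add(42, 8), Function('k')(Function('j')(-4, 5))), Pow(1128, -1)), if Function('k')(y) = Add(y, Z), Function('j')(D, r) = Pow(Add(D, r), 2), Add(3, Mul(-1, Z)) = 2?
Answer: Rational(25, 282) ≈ 0.088652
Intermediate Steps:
Z = 1 (Z = Add(3, Mul(-1, 2)) = Add(3, -2) = 1)
Function('k')(y) = Add(1, y) (Function('k')(y) = Add(y, 1) = Add(1, y))
Mul(Mul(Add(42, 8), Function('k')(Function('j')(-4, 5))), Pow(1128, -1)) = Mul(Mul(Add(42, 8), Add(1, Pow(Add(-4, 5), 2))), Pow(1128, -1)) = Mul(Mul(50, Add(1, Pow(1, 2))), Rational(1, 1128)) = Mul(Mul(50, Add(1, 1)), Rational(1, 1128)) = Mul(Mul(50, 2), Rational(1, 1128)) = Mul(100, Rational(1, 1128)) = Rational(25, 282)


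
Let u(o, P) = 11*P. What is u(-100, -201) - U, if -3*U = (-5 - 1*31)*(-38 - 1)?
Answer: -1743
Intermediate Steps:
U = -468 (U = -(-5 - 1*31)*(-38 - 1)/3 = -(-5 - 31)*(-39)/3 = -(-12)*(-39) = -⅓*1404 = -468)
u(-100, -201) - U = 11*(-201) - 1*(-468) = -2211 + 468 = -1743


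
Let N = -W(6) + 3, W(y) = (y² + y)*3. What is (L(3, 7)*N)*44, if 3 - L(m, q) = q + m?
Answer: 37884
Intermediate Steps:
W(y) = 3*y + 3*y² (W(y) = (y + y²)*3 = 3*y + 3*y²)
L(m, q) = 3 - m - q (L(m, q) = 3 - (q + m) = 3 - (m + q) = 3 + (-m - q) = 3 - m - q)
N = -123 (N = -3*6*(1 + 6) + 3 = -3*6*7 + 3 = -1*126 + 3 = -126 + 3 = -123)
(L(3, 7)*N)*44 = ((3 - 1*3 - 1*7)*(-123))*44 = ((3 - 3 - 7)*(-123))*44 = -7*(-123)*44 = 861*44 = 37884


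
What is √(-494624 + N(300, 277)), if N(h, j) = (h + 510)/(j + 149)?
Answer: I*√2493389999/71 ≈ 703.29*I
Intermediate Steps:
N(h, j) = (510 + h)/(149 + j)
√(-494624 + N(300, 277)) = √(-494624 + (510 + 300)/(149 + 277)) = √(-494624 + 810/426) = √(-494624 + (1/426)*810) = √(-494624 + 135/71) = √(-35118169/71) = I*√2493389999/71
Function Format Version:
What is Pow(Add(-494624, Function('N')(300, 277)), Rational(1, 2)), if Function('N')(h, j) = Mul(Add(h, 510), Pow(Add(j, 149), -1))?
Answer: Mul(Rational(1, 71), I, Pow(2493389999, Rational(1, 2))) ≈ Mul(703.29, I)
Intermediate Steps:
Function('N')(h, j) = Mul(Pow(Add(149, j), -1), Add(510, h)) (Function('N')(h, j) = Mul(Add(510, h), Pow(Add(149, j), -1)) = Mul(Pow(Add(149, j), -1), Add(510, h)))
Pow(Add(-494624, Function('N')(300, 277)), Rational(1, 2)) = Pow(Add(-494624, Mul(Pow(Add(149, 277), -1), Add(510, 300))), Rational(1, 2)) = Pow(Add(-494624, Mul(Pow(426, -1), 810)), Rational(1, 2)) = Pow(Add(-494624, Mul(Rational(1, 426), 810)), Rational(1, 2)) = Pow(Add(-494624, Rational(135, 71)), Rational(1, 2)) = Pow(Rational(-35118169, 71), Rational(1, 2)) = Mul(Rational(1, 71), I, Pow(2493389999, Rational(1, 2)))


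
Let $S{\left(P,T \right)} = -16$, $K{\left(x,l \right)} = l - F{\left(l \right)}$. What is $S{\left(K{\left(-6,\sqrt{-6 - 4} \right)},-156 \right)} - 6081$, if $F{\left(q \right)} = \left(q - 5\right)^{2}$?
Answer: $-6097$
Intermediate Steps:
$F{\left(q \right)} = \left(-5 + q\right)^{2}$
$K{\left(x,l \right)} = l - \left(-5 + l\right)^{2}$
$S{\left(K{\left(-6,\sqrt{-6 - 4} \right)},-156 \right)} - 6081 = -16 - 6081 = -6097$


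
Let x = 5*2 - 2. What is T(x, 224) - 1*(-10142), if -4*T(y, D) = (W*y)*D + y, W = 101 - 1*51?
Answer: -12260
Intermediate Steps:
W = 50 (W = 101 - 51 = 50)
x = 8 (x = 10 - 2 = 8)
T(y, D) = -y/4 - 25*D*y/2 (T(y, D) = -((50*y)*D + y)/4 = -(50*D*y + y)/4 = -(y + 50*D*y)/4 = -y/4 - 25*D*y/2)
T(x, 224) - 1*(-10142) = -¼*8*(1 + 50*224) - 1*(-10142) = -¼*8*(1 + 11200) + 10142 = -¼*8*11201 + 10142 = -22402 + 10142 = -12260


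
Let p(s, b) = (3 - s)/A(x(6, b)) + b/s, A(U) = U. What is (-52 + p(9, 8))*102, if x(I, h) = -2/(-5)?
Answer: -20230/3 ≈ -6743.3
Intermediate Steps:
x(I, h) = ⅖ (x(I, h) = -2*(-⅕) = ⅖)
p(s, b) = 15/2 - 5*s/2 + b/s (p(s, b) = (3 - s)/(⅖) + b/s = (3 - s)*(5/2) + b/s = (15/2 - 5*s/2) + b/s = 15/2 - 5*s/2 + b/s)
(-52 + p(9, 8))*102 = (-52 + (8 + (5/2)*9*(3 - 1*9))/9)*102 = (-52 + (8 + (5/2)*9*(3 - 9))/9)*102 = (-52 + (8 + (5/2)*9*(-6))/9)*102 = (-52 + (8 - 135)/9)*102 = (-52 + (⅑)*(-127))*102 = (-52 - 127/9)*102 = -595/9*102 = -20230/3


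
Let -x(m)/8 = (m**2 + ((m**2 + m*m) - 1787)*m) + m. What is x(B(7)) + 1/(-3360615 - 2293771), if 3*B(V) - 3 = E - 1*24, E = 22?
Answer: 726882629045/152668422 ≈ 4761.2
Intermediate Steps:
B(V) = 1/3 (B(V) = 1 + (22 - 1*24)/3 = 1 + (22 - 24)/3 = 1 + (1/3)*(-2) = 1 - 2/3 = 1/3)
x(m) = -8*m - 8*m**2 - 8*m*(-1787 + 2*m**2) (x(m) = -8*((m**2 + ((m**2 + m*m) - 1787)*m) + m) = -8*((m**2 + ((m**2 + m**2) - 1787)*m) + m) = -8*((m**2 + (2*m**2 - 1787)*m) + m) = -8*((m**2 + (-1787 + 2*m**2)*m) + m) = -8*((m**2 + m*(-1787 + 2*m**2)) + m) = -8*(m + m**2 + m*(-1787 + 2*m**2)) = -8*m - 8*m**2 - 8*m*(-1787 + 2*m**2))
x(B(7)) + 1/(-3360615 - 2293771) = 8*(1/3)*(1786 - 1*1/3 - 2*(1/3)**2) + 1/(-3360615 - 2293771) = 8*(1/3)*(1786 - 1/3 - 2*1/9) + 1/(-5654386) = 8*(1/3)*(1786 - 1/3 - 2/9) - 1/5654386 = 8*(1/3)*(16069/9) - 1/5654386 = 128552/27 - 1/5654386 = 726882629045/152668422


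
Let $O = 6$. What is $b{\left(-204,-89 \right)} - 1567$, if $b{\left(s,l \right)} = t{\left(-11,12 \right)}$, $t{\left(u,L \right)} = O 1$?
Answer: $-1561$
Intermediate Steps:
$t{\left(u,L \right)} = 6$ ($t{\left(u,L \right)} = 6 \cdot 1 = 6$)
$b{\left(s,l \right)} = 6$
$b{\left(-204,-89 \right)} - 1567 = 6 - 1567 = -1561$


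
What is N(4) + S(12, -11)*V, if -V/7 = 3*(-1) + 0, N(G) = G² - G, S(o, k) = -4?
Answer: -72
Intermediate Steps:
V = 21 (V = -7*(3*(-1) + 0) = -7*(-3 + 0) = -7*(-3) = 21)
N(4) + S(12, -11)*V = 4*(-1 + 4) - 4*21 = 4*3 - 84 = 12 - 84 = -72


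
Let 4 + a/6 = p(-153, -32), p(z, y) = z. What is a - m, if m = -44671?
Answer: 43729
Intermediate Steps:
a = -942 (a = -24 + 6*(-153) = -24 - 918 = -942)
a - m = -942 - 1*(-44671) = -942 + 44671 = 43729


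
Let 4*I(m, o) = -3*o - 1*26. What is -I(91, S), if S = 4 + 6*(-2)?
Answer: ½ ≈ 0.50000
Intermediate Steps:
S = -8 (S = 4 - 12 = -8)
I(m, o) = -13/2 - 3*o/4 (I(m, o) = (-3*o - 1*26)/4 = (-3*o - 26)/4 = (-26 - 3*o)/4 = -13/2 - 3*o/4)
-I(91, S) = -(-13/2 - ¾*(-8)) = -(-13/2 + 6) = -1*(-½) = ½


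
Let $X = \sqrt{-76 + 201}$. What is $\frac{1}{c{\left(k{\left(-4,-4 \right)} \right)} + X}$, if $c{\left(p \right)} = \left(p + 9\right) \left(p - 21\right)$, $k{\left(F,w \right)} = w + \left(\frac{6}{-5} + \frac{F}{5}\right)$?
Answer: $- \frac{81}{6436} - \frac{5 \sqrt{5}}{6436} \approx -0.014323$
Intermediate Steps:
$k{\left(F,w \right)} = - \frac{6}{5} + w + \frac{F}{5}$ ($k{\left(F,w \right)} = w + \left(6 \left(- \frac{1}{5}\right) + F \frac{1}{5}\right) = w + \left(- \frac{6}{5} + \frac{F}{5}\right) = - \frac{6}{5} + w + \frac{F}{5}$)
$c{\left(p \right)} = \left(-21 + p\right) \left(9 + p\right)$ ($c{\left(p \right)} = \left(9 + p\right) \left(-21 + p\right) = \left(-21 + p\right) \left(9 + p\right)$)
$X = 5 \sqrt{5}$ ($X = \sqrt{125} = 5 \sqrt{5} \approx 11.18$)
$\frac{1}{c{\left(k{\left(-4,-4 \right)} \right)} + X} = \frac{1}{\left(-189 + \left(- \frac{6}{5} - 4 + \frac{1}{5} \left(-4\right)\right)^{2} - 12 \left(- \frac{6}{5} - 4 + \frac{1}{5} \left(-4\right)\right)\right) + 5 \sqrt{5}} = \frac{1}{\left(-189 + \left(- \frac{6}{5} - 4 - \frac{4}{5}\right)^{2} - 12 \left(- \frac{6}{5} - 4 - \frac{4}{5}\right)\right) + 5 \sqrt{5}} = \frac{1}{\left(-189 + \left(-6\right)^{2} - -72\right) + 5 \sqrt{5}} = \frac{1}{\left(-189 + 36 + 72\right) + 5 \sqrt{5}} = \frac{1}{-81 + 5 \sqrt{5}}$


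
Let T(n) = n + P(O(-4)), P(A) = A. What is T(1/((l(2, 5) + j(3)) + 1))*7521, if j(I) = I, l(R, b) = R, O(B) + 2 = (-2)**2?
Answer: 32591/2 ≈ 16296.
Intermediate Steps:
O(B) = 2 (O(B) = -2 + (-2)**2 = -2 + 4 = 2)
T(n) = 2 + n (T(n) = n + 2 = 2 + n)
T(1/((l(2, 5) + j(3)) + 1))*7521 = (2 + 1/((2 + 3) + 1))*7521 = (2 + 1/(5 + 1))*7521 = (2 + 1/6)*7521 = (13/6)*7521 = 32591/2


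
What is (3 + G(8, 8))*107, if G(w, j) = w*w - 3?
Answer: 6848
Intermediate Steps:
G(w, j) = -3 + w² (G(w, j) = w² - 3 = -3 + w²)
(3 + G(8, 8))*107 = (3 + (-3 + 8²))*107 = (3 + (-3 + 64))*107 = (3 + 61)*107 = 64*107 = 6848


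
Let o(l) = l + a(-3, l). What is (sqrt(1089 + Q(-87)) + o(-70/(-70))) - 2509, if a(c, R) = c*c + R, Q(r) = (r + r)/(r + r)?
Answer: -2498 + sqrt(1090) ≈ -2465.0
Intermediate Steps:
Q(r) = 1 (Q(r) = (2*r)/((2*r)) = (2*r)*(1/(2*r)) = 1)
a(c, R) = R + c**2 (a(c, R) = c**2 + R = R + c**2)
o(l) = 9 + 2*l (o(l) = l + (l + (-3)**2) = l + (l + 9) = l + (9 + l) = 9 + 2*l)
(sqrt(1089 + Q(-87)) + o(-70/(-70))) - 2509 = (sqrt(1089 + 1) + (9 + 2*(-70/(-70)))) - 2509 = (sqrt(1090) + (9 + 2*(-70*(-1/70)))) - 2509 = (sqrt(1090) + (9 + 2*1)) - 2509 = (sqrt(1090) + (9 + 2)) - 2509 = (sqrt(1090) + 11) - 2509 = (11 + sqrt(1090)) - 2509 = -2498 + sqrt(1090)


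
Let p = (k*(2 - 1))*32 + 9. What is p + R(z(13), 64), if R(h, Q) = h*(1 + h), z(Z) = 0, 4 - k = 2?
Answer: 73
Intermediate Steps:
k = 2 (k = 4 - 1*2 = 4 - 2 = 2)
p = 73 (p = (2*(2 - 1))*32 + 9 = (2*1)*32 + 9 = 2*32 + 9 = 64 + 9 = 73)
p + R(z(13), 64) = 73 + 0*(1 + 0) = 73 + 0*1 = 73 + 0 = 73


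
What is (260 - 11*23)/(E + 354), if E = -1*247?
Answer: 7/107 ≈ 0.065421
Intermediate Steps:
E = -247
(260 - 11*23)/(E + 354) = (260 - 11*23)/(-247 + 354) = (260 - 253)/107 = 7*(1/107) = 7/107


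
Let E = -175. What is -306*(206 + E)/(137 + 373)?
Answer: -93/5 ≈ -18.600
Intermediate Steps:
-306*(206 + E)/(137 + 373) = -306*(206 - 175)/(137 + 373) = -9486/510 = -306*31/510 = -93/5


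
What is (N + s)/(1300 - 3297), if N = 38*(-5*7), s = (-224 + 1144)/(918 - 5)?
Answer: 1213370/1823261 ≈ 0.66549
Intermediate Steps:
s = 920/913 ≈ 1.0077
N = -1330 (N = 38*(-35) = -1330)
(N + s)/(1300 - 3297) = (-1330 + 920/913)/(1300 - 3297) = -1213370/913/(-1997) = -1213370/913*(-1/1997) = 1213370/1823261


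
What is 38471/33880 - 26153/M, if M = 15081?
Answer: -27807499/46449480 ≈ -0.59866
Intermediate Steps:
38471/33880 - 26153/M = 38471/33880 - 26153/15081 = -27807499/46449480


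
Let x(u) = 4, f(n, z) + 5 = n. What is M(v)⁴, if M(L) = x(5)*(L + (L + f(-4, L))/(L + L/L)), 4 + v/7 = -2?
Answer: 1995932109332736/2825761 ≈ 7.0633e+8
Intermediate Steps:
v = -42 (v = -28 + 7*(-2) = -28 - 14 = -42)
f(n, z) = -5 + n
M(L) = 4*L + 4*(-9 + L)/(1 + L) (M(L) = 4*(L + (L + (-5 - 4))/(L + L/L)) = 4*(L + (L - 9)/(L + 1)) = 4*(L + (-9 + L)/(1 + L)) = 4*L + 4*(-9 + L)/(1 + L))
M(v)⁴ = (4*(-9 + (-42)² + 2*(-42))/(1 - 42))⁴ = (4*(-9 + 1764 - 84)/(-41))⁴ = (4*(-1/41)*1671)⁴ = (-6684/41)⁴ = 1995932109332736/2825761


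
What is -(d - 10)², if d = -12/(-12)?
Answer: -81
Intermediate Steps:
d = 1 (d = -12*(-1/12) = 1)
-(d - 10)² = -(1 - 10)² = -1*(-9)² = -1*81 = -81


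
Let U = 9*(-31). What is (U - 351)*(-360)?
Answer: 226800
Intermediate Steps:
U = -279
(U - 351)*(-360) = (-279 - 351)*(-360) = -630*(-360) = 226800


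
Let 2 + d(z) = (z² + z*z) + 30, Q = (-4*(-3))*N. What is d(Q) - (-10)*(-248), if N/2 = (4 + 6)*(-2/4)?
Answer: 26348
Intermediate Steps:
N = -10 (N = 2*((4 + 6)*(-2/4)) = 2*(10*(-2*¼)) = 2*(10*(-½)) = 2*(-5) = -10)
Q = -120 (Q = -4*(-3)*(-10) = 12*(-10) = -120)
d(z) = 28 + 2*z² (d(z) = -2 + ((z² + z*z) + 30) = -2 + ((z² + z²) + 30) = -2 + (2*z² + 30) = -2 + (30 + 2*z²) = 28 + 2*z²)
d(Q) - (-10)*(-248) = (28 + 2*(-120)²) - (-10)*(-248) = (28 + 2*14400) - 1*2480 = (28 + 28800) - 2480 = 28828 - 2480 = 26348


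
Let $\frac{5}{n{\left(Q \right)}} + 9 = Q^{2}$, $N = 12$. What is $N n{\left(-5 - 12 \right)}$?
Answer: $\frac{3}{14} \approx 0.21429$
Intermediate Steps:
$n{\left(Q \right)} = \frac{5}{-9 + Q^{2}}$
$N n{\left(-5 - 12 \right)} = 12 \frac{5}{-9 + \left(-5 - 12\right)^{2}} = 12 \frac{5}{-9 + \left(-17\right)^{2}} = 12 \frac{5}{-9 + 289} = 12 \cdot \frac{5}{280} = 12 \cdot 5 \cdot \frac{1}{280} = 12 \cdot \frac{1}{56} = \frac{3}{14}$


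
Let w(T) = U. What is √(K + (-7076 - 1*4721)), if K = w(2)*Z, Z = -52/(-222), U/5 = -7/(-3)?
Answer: I*√145317167/111 ≈ 108.6*I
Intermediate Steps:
U = 35/3 (U = 5*(-7/(-3)) = 5*(-7*(-⅓)) = 5*(7/3) = 35/3 ≈ 11.667)
w(T) = 35/3
Z = 26/111 (Z = -52*(-1/222) = 26/111 ≈ 0.23423)
K = 910/333 (K = (35/3)*(26/111) = 910/333 ≈ 2.7327)
√(K + (-7076 - 1*4721)) = √(910/333 + (-7076 - 1*4721)) = √(910/333 + (-7076 - 4721)) = √(910/333 - 11797) = √(-3927491/333) = I*√145317167/111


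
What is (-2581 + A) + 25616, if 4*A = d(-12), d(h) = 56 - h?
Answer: 23052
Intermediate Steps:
A = 17 (A = (56 - 1*(-12))/4 = (56 + 12)/4 = (¼)*68 = 17)
(-2581 + A) + 25616 = (-2581 + 17) + 25616 = -2564 + 25616 = 23052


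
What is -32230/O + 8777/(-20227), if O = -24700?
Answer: 43512431/49960690 ≈ 0.87093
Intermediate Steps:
-32230/O + 8777/(-20227) = -32230/(-24700) + 8777/(-20227) = -32230*(-1/24700) + 8777*(-1/20227) = 3223/2470 - 8777/20227 = 43512431/49960690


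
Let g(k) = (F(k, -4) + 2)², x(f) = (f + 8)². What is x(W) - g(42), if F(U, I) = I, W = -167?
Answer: 25277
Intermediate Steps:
x(f) = (8 + f)²
g(k) = 4 (g(k) = (-4 + 2)² = (-2)² = 4)
x(W) - g(42) = (8 - 167)² - 1*4 = (-159)² - 4 = 25281 - 4 = 25277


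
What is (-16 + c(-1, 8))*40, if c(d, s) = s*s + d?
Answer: 1880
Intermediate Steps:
c(d, s) = d + s² (c(d, s) = s² + d = d + s²)
(-16 + c(-1, 8))*40 = (-16 + (-1 + 8²))*40 = (-16 + (-1 + 64))*40 = (-16 + 63)*40 = 47*40 = 1880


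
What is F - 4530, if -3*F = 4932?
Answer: -6174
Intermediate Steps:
F = -1644 (F = -1/3*4932 = -1644)
F - 4530 = -1644 - 4530 = -6174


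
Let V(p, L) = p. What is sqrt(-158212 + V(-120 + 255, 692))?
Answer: I*sqrt(158077) ≈ 397.59*I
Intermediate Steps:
sqrt(-158212 + V(-120 + 255, 692)) = sqrt(-158212 + (-120 + 255)) = sqrt(-158212 + 135) = sqrt(-158077) = I*sqrt(158077)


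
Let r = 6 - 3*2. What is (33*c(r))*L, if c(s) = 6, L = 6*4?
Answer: 4752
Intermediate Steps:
r = 0 (r = 6 - 6 = 0)
L = 24
(33*c(r))*L = (33*6)*24 = 198*24 = 4752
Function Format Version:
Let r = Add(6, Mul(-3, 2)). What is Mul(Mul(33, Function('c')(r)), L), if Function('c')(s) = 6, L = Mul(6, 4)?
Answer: 4752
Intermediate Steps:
r = 0 (r = Add(6, -6) = 0)
L = 24
Mul(Mul(33, Function('c')(r)), L) = Mul(Mul(33, 6), 24) = Mul(198, 24) = 4752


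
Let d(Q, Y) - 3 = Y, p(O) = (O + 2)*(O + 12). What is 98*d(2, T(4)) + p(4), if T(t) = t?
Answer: 782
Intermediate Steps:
p(O) = (2 + O)*(12 + O)
d(Q, Y) = 3 + Y
98*d(2, T(4)) + p(4) = 98*(3 + 4) + (24 + 4² + 14*4) = 98*7 + (24 + 16 + 56) = 686 + 96 = 782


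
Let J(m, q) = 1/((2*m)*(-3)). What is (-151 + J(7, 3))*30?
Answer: -31715/7 ≈ -4530.7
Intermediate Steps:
J(m, q) = -1/(6*m) (J(m, q) = 1/(-6*m) = -1/(6*m))
(-151 + J(7, 3))*30 = (-151 - 1/6/7)*30 = (-151 - 1/6*1/7)*30 = (-151 - 1/42)*30 = -6343/42*30 = -31715/7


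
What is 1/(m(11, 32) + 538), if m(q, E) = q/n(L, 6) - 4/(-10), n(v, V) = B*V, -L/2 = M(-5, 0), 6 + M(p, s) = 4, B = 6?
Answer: 180/96967 ≈ 0.0018563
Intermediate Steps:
M(p, s) = -2 (M(p, s) = -6 + 4 = -2)
L = 4 (L = -2*(-2) = 4)
n(v, V) = 6*V
m(q, E) = 2/5 + q/36 (m(q, E) = q/((6*6)) - 4/(-10) = q/36 - 4*(-1/10) = q*(1/36) + 2/5 = q/36 + 2/5 = 2/5 + q/36)
1/(m(11, 32) + 538) = 1/((2/5 + (1/36)*11) + 538) = 1/((2/5 + 11/36) + 538) = 1/(127/180 + 538) = 1/(96967/180) = 180/96967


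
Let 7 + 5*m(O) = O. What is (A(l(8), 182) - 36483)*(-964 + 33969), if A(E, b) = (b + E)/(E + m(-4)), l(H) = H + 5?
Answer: -21663458845/18 ≈ -1.2035e+9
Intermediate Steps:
l(H) = 5 + H
m(O) = -7/5 + O/5
A(E, b) = (E + b)/(-11/5 + E) (A(E, b) = (b + E)/(E + (-7/5 + (⅕)*(-4))) = (E + b)/(E + (-7/5 - ⅘)) = (E + b)/(E - 11/5) = (E + b)/(-11/5 + E))
(A(l(8), 182) - 36483)*(-964 + 33969) = (5*((5 + 8) + 182)/(-11 + 5*(5 + 8)) - 36483)*(-964 + 33969) = (5*(13 + 182)/(-11 + 5*13) - 36483)*33005 = (5*195/(-11 + 65) - 36483)*33005 = (5*195/54 - 36483)*33005 = (5*(1/54)*195 - 36483)*33005 = (325/18 - 36483)*33005 = -656369/18*33005 = -21663458845/18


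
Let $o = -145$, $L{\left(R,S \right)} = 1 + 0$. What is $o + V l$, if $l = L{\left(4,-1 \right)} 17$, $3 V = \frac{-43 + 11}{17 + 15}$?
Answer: $- \frac{452}{3} \approx -150.67$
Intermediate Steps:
$L{\left(R,S \right)} = 1$
$V = - \frac{1}{3}$ ($V = \frac{\left(-43 + 11\right) \frac{1}{17 + 15}}{3} = \frac{\left(-32\right) \frac{1}{32}}{3} = \frac{1}{3} \left(-1\right) = - \frac{1}{3} \approx -0.33333$)
$l = 17$ ($l = 1 \cdot 17 = 17$)
$o + V l = -145 - \frac{17}{3} = - \frac{452}{3}$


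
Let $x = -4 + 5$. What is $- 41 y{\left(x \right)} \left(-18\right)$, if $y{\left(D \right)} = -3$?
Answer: $-2214$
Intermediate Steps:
$x = 1$
$- 41 y{\left(x \right)} \left(-18\right) = \left(-41\right) \left(-3\right) \left(-18\right) = 123 \left(-18\right) = -2214$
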